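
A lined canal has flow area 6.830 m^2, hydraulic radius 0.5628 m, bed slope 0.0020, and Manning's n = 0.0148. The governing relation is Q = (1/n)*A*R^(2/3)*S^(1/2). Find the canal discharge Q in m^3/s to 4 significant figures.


Q = (1/0.0148) * 6.830 * 0.5628^(2/3) * 0.0020^(1/2) = 14.07 m^3/s
Therefore the canal discharge Q = 14.07 m^3/s.


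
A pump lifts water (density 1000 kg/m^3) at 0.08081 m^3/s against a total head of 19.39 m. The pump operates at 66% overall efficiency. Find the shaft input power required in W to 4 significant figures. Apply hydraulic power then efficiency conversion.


Approach: apply hydraulic power then efficiency conversion, P = rho*g*Q*H; P_in = P/eta.
Step 1 — hydraulic power (P = rho*g*Q*H):
  P = 1000 * 9.81 * 0.08081 * 19.39 = 15371.3 W
Step 2 — input power: P_in = P/eta = 15371.3 / 0.66 = 23290 W
Therefore the shaft input power required = 23290 W.


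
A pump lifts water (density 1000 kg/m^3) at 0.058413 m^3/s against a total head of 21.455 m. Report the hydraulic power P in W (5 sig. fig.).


Approach: apply the hydraulic power relation, P = rho*g*Q*H.
P = 1000 * 9.81 * 0.058413 * 21.455 = 12294 W
Therefore the hydraulic power P = 12294 W.


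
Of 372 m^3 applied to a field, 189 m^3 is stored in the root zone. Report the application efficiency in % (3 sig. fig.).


Approach: apply the application efficiency ratio, Ea = (stored/applied)*100.
Ea = (189/372)*100 = 50.8 %
Therefore the application efficiency = 50.8 %.


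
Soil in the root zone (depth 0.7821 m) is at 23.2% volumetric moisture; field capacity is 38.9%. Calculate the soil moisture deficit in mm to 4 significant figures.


Approach: apply the soil moisture deficit relation, SMD = (FC - theta)/100 * depth * 1000.
SMD = (38.9 - 23.2)/100 * 0.7821 * 1000 = 122.8 mm
Therefore the soil moisture deficit = 122.8 mm.


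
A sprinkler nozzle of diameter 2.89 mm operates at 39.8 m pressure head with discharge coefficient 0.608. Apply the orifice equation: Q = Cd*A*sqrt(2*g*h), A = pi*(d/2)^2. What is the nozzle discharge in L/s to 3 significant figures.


A = pi*(2.89e-3/2)^2 = 6.5597e-06 m^2
Q = 0.608 * 6.5597e-06 * sqrt(2*9.81*39.8) * 1000 = 0.111 L/s
Therefore the nozzle discharge = 0.111 L/s.


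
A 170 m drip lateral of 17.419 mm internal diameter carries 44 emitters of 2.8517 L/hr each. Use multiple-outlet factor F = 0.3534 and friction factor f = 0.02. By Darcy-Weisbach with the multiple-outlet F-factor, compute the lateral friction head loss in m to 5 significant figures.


Approach: apply Darcy-Weisbach with the multiple-outlet F-factor, Q = n*q/(3600*1000) m^3/s; v = Q/A; hf = F*f*(L/D)*(v^2/(2g)).
Q = 44*2.8517/(3600*1000) = 3.485411e-05 m^3/s
A = pi*(17.419e-3/2)^2 = 2.383067e-04 m^2, so v = Q/A = 0.1462573 m/s
hf = 0.3534*0.02*(170/0.017419)*(0.1462573^2/(2*9.81)) = 0.075207 m
Therefore the lateral friction head loss = 0.075207 m.


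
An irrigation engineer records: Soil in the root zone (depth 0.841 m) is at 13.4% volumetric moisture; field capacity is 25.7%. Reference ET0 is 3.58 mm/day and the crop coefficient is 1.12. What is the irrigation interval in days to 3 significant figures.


Approach: apply soil-water budget scheduling, SMD = (FC-theta)/100*depth*1000; ETc = ET0*Kc; interval = SMD/ETc.
Step 1 — soil moisture deficit:
  SMD = (25.7 - 13.4)/100 * 0.841 * 1000 = 103.44 mm
Step 2 — daily crop ET (ETc = ET0*Kc):
  ETc = 3.58 * 1.12 = 4.0096 mm/day
Step 3 — irrigation interval (SMD/ETc):
  interval = 103.44 / 4.0096 = 25.8 days
Therefore the irrigation interval = 25.8 days.


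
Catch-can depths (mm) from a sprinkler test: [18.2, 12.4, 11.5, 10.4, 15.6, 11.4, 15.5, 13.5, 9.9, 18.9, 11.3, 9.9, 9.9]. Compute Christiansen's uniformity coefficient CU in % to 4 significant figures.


Approach: apply Christiansen's uniformity coefficient, CU = (1 - mean_abs_deviation/mean)*100.
mean = 12.9538 mm
mean |d_i - mean| = 2.60473 mm
CU = (1 - 2.60473/12.9538)*100 = 79.89 %
Therefore Christiansen's uniformity coefficient CU = 79.89 %.


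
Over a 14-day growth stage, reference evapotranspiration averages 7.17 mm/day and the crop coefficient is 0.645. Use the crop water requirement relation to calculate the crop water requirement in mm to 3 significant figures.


Approach: apply the crop water requirement relation, CWR = ET0 * Kc * days.
CWR = 7.17 * 0.645 * 14 = 64.7 mm
Therefore the crop water requirement = 64.7 mm.


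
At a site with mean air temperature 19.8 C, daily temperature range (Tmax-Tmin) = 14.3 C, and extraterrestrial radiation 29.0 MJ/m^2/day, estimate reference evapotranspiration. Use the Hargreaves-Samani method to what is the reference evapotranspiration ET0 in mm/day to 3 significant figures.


Approach: apply the Hargreaves-Samani method, ET0 = 0.0023*(Tmean+17.8)*sqrt(Tmax-Tmin)*0.408*Ra.
ET0 = 0.0023*(19.8+17.8)*sqrt(14.3)*0.408*29.0 = 3.87 mm/day
Therefore the reference evapotranspiration ET0 = 3.87 mm/day.


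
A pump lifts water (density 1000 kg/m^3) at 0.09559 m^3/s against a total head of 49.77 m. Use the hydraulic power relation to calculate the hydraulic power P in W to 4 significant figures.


Approach: apply the hydraulic power relation, P = rho*g*Q*H.
P = 1000 * 9.81 * 0.09559 * 49.77 = 46670 W
Therefore the hydraulic power P = 46670 W.


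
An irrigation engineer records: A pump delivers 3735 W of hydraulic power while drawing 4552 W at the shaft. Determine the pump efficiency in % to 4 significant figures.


Approach: apply the efficiency ratio, eta = (P_out/P_in)*100.
eta = (3735 / 4552) * 100 = 82.05 %
Therefore the pump efficiency = 82.05 %.


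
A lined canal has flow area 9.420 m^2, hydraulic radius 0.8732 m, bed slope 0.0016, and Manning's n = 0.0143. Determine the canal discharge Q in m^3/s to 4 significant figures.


Approach: apply Manning's equation, Q = (1/n)*A*R^(2/3)*S^(1/2).
Q = (1/0.0143) * 9.420 * 0.8732^(2/3) * 0.0016^(1/2) = 24.07 m^3/s
Therefore the canal discharge Q = 24.07 m^3/s.


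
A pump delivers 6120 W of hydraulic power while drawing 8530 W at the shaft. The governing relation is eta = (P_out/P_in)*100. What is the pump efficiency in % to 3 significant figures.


eta = (6120 / 8530) * 100 = 71.7 %
Therefore the pump efficiency = 71.7 %.


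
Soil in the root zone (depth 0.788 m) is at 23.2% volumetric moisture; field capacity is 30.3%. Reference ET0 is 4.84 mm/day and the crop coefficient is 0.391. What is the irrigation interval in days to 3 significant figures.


Approach: apply soil-water budget scheduling, SMD = (FC-theta)/100*depth*1000; ETc = ET0*Kc; interval = SMD/ETc.
Step 1 — soil moisture deficit:
  SMD = (30.3 - 23.2)/100 * 0.788 * 1000 = 55.948 mm
Step 2 — daily crop ET (ETc = ET0*Kc):
  ETc = 4.84 * 0.391 = 1.8924 mm/day
Step 3 — irrigation interval (SMD/ETc):
  interval = 55.948 / 1.8924 = 29.6 days
Therefore the irrigation interval = 29.6 days.


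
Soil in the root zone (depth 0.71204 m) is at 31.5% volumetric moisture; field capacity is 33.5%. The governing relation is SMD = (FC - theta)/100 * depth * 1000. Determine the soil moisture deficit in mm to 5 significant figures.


SMD = (33.5 - 31.5)/100 * 0.71204 * 1000 = 14.241 mm
Therefore the soil moisture deficit = 14.241 mm.


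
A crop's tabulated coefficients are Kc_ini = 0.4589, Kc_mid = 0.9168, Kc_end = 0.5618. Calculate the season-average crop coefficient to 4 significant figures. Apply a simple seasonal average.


Approach: apply a simple seasonal average, Kc_avg = (Kc_ini + Kc_mid + Kc_end)/3.
Kc_avg = (0.4589 + 0.9168 + 0.5618)/3 = 0.6458
Therefore the season-average crop coefficient = 0.6458.


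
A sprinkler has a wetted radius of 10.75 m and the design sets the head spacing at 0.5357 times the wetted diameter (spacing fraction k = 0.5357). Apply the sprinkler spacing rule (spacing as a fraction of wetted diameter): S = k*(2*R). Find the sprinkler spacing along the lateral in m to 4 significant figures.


S = 0.5357 * (2 * 10.75) = 11.52 m
Therefore the sprinkler spacing along the lateral = 11.52 m.


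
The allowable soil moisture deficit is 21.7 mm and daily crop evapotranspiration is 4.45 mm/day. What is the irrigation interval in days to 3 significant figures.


Approach: apply the irrigation interval relation, interval = SMD / ETc.
interval = 21.7 / 4.45 = 4.88 days
Therefore the irrigation interval = 4.88 days.


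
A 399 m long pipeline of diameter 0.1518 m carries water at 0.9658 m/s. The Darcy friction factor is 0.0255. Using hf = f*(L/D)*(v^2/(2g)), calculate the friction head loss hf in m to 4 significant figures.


hf = 0.0255 * (399/0.1518) * (0.9658^2 / (2*9.81))
hf = 3.187 m
Therefore the friction head loss hf = 3.187 m.


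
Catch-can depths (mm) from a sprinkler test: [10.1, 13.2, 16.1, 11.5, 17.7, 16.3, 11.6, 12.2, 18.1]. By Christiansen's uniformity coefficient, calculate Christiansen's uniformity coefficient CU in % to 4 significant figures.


Approach: apply Christiansen's uniformity coefficient, CU = (1 - mean_abs_deviation/mean)*100.
mean = 14.0889 mm
mean |d_i - mean| = 2.63210 mm
CU = (1 - 2.63210/14.0889)*100 = 81.32 %
Therefore Christiansen's uniformity coefficient CU = 81.32 %.


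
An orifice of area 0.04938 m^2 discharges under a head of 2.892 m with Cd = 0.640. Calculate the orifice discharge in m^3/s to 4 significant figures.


Approach: apply the orifice equation, Q = Cd*A*sqrt(2*g*h).
Q = 0.640 * 0.04938 * sqrt(2*9.81*2.892) = 0.2381 m^3/s
Therefore the orifice discharge = 0.2381 m^3/s.


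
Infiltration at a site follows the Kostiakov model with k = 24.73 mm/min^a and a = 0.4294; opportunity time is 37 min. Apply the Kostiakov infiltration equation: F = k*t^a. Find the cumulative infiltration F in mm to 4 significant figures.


F = 24.73 * 37^0.4294 = 116.6 mm
Therefore the cumulative infiltration F = 116.6 mm.


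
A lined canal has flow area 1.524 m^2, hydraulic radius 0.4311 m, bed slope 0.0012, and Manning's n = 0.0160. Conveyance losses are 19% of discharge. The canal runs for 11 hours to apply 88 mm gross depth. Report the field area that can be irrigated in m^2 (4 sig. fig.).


Approach: apply Manning's equation with a conveyance and depth budget, Q = (1/n)*A*R^(2/3)*S^(1/2); Q_field = Q*(1-loss); Area = Q_field*t/(d/1000).
Step 1 — canal discharge (Manning's equation):
  Q = (1/0.0160) * 1.524 * 0.4311^(2/3) * 0.0012^(1/2) = 1.88296 m^3/s
Step 2 — delivered flow: Q_field = 1.88296*(1 - 19/100) = 1.52520 m^3/s
Step 3 — volume delivered: V = 1.52520 * 11*3600 = 60397.8 m^3
Step 4 — area served: A = V / (depth/1000) = 60397.8 / 0.088 = 686300 m^2
Therefore the field area that can be irrigated = 686300 m^2.


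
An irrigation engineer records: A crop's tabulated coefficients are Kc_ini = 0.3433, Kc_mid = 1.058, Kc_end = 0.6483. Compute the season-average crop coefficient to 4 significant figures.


Approach: apply a simple seasonal average, Kc_avg = (Kc_ini + Kc_mid + Kc_end)/3.
Kc_avg = (0.3433 + 1.058 + 0.6483)/3 = 0.6832
Therefore the season-average crop coefficient = 0.6832.


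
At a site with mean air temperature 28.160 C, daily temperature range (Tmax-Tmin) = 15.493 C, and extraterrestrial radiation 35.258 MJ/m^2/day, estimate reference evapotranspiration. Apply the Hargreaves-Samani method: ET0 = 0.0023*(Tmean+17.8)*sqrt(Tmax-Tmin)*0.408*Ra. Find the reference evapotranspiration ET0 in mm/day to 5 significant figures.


ET0 = 0.0023*(28.160+17.8)*sqrt(15.493)*0.408*35.258 = 5.9854 mm/day
Therefore the reference evapotranspiration ET0 = 5.9854 mm/day.


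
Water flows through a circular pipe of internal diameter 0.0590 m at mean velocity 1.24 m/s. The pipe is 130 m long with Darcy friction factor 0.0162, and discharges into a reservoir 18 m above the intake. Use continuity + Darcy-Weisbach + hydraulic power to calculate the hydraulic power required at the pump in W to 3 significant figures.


Approach: apply continuity + Darcy-Weisbach + hydraulic power, Q = A*v; hf = f*(L/D)*(v^2/(2g)); H = static + hf; P = rho*g*Q*H.
Step 1 — flow rate (continuity, Q = A*v):
  A = pi*(0.0590/2)^2 = 0.0027340 m^2
  Q = 0.0027340 * 1.24 = 0.0033901 m^3/s
Step 2 — friction head loss (Darcy-Weisbach):
  hf = 0.0162 * (130/0.0590) * (1.24^2 / (2*9.81))
  hf = 2.7974 m
Step 3 — total head: H = 18 + 2.7974 = 20.797 m
Step 4 — hydraulic power (P = rho*g*Q*H):
  P = 1000 * 9.81 * 0.0033901 * 20.797 = 692 W
Therefore the hydraulic power required at the pump = 692 W.


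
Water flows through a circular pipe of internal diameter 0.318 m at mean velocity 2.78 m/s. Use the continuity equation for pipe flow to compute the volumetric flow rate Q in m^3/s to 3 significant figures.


Approach: apply the continuity equation for pipe flow, Q = A * v with A = pi*(D/2)^2.
A = pi*(0.318/2)^2 = 0.079423 m^2
Q = 0.079423 * 2.78 = 0.221 m^3/s
Therefore the volumetric flow rate Q = 0.221 m^3/s.


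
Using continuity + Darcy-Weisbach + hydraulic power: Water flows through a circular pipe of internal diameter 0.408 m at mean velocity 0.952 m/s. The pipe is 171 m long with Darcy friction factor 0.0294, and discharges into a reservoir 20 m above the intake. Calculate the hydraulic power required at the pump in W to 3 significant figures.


Approach: apply continuity + Darcy-Weisbach + hydraulic power, Q = A*v; hf = f*(L/D)*(v^2/(2g)); H = static + hf; P = rho*g*Q*H.
Step 1 — flow rate (continuity, Q = A*v):
  A = pi*(0.408/2)^2 = 0.13074 m^2
  Q = 0.13074 * 0.952 = 0.12446 m^3/s
Step 2 — friction head loss (Darcy-Weisbach):
  hf = 0.0294 * (171/0.408) * (0.952^2 / (2*9.81))
  hf = 0.56919 m
Step 3 — total head: H = 20 + 0.56919 = 20.569 m
Step 4 — hydraulic power (P = rho*g*Q*H):
  P = 1000 * 9.81 * 0.12446 * 20.569 = 25100 W
Therefore the hydraulic power required at the pump = 25100 W.


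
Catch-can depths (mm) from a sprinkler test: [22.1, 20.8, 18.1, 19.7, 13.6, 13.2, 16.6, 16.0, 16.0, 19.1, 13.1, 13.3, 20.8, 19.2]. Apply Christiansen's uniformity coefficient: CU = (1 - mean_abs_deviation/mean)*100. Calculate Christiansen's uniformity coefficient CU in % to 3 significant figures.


mean = 17.257 mm
mean |d_i - mean| = 2.7143 mm
CU = (1 - 2.7143/17.257)*100 = 84.3 %
Therefore Christiansen's uniformity coefficient CU = 84.3 %.


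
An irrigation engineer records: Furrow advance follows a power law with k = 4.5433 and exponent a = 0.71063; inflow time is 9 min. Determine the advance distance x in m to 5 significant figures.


Approach: apply the power-law advance function, x = k*t^a.
x = 4.5433 * 9^0.71063 = 21.651 m
Therefore the advance distance x = 21.651 m.


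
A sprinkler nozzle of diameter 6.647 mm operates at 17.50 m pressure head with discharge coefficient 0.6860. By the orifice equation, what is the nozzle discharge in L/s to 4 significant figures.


Approach: apply the orifice equation, Q = Cd*A*sqrt(2*g*h), A = pi*(d/2)^2.
A = pi*(6.647e-3/2)^2 = 3.47009e-05 m^2
Q = 0.6860 * 3.47009e-05 * sqrt(2*9.81*17.50) * 1000 = 0.4411 L/s
Therefore the nozzle discharge = 0.4411 L/s.


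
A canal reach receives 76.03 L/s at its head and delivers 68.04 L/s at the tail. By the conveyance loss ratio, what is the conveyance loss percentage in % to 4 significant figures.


Approach: apply the conveyance loss ratio, loss% = ((Q_head - Q_tail)/Q_head)*100.
loss = ((76.03 - 68.04)/76.03)*100 = 10.51 %
Therefore the conveyance loss percentage = 10.51 %.


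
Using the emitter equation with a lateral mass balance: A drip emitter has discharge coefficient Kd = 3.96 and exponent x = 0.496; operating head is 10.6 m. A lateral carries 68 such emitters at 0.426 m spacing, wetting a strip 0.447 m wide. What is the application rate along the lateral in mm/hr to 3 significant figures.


Approach: apply the emitter equation with a lateral mass balance, q = Kd*h^x; Q = n*q; rate = Q/(n*spacing*width).
Step 1 — single emitter flow (q = Kd*h^x):
  q = 3.96 * 10.6^0.496 = 12.772 L/hr
Step 2 — total lateral flow: Q = 68 * 12.772 = 868.47 L/hr
Step 3 — wetted area: A = 68 * 0.426 * 0.447 = 12.949 m^2
Step 4 — application rate: Q/A = 868.47/12.949 = 67.1 mm/hr
Therefore the application rate along the lateral = 67.1 mm/hr.


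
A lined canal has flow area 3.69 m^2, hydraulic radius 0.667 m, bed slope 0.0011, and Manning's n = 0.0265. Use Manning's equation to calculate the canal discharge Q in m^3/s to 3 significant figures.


Approach: apply Manning's equation, Q = (1/n)*A*R^(2/3)*S^(1/2).
Q = (1/0.0265) * 3.69 * 0.667^(2/3) * 0.0011^(1/2) = 3.53 m^3/s
Therefore the canal discharge Q = 3.53 m^3/s.


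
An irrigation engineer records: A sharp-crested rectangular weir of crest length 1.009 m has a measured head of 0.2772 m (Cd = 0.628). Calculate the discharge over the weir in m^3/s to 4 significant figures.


Approach: apply the rectangular weir equation, Q = (2/3)*Cd*L*sqrt(2g)*H^1.5.
Q = (2/3)*0.628*1.009*sqrt(2*9.81)*0.2772^1.5 = 0.2731 m^3/s
Therefore the discharge over the weir = 0.2731 m^3/s.


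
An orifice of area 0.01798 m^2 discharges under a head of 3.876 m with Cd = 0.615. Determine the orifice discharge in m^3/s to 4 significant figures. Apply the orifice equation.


Approach: apply the orifice equation, Q = Cd*A*sqrt(2*g*h).
Q = 0.615 * 0.01798 * sqrt(2*9.81*3.876) = 0.09643 m^3/s
Therefore the orifice discharge = 0.09643 m^3/s.


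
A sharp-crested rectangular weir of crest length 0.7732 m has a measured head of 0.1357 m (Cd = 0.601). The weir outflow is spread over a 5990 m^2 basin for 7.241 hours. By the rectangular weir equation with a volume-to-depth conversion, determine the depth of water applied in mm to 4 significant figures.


Approach: apply the rectangular weir equation with a volume-to-depth conversion, Q = (2/3)*Cd*L*sqrt(2g)*H^1.5; d = Q*t/A * 1000.
Step 1 — weir discharge:
  Q = (2/3)*0.601*0.7732*sqrt(2*9.81)*0.1357^1.5 = 0.0685953 m^3/s
Step 2 — volume: V = 0.0685953 * 7.241*3600 = 1788.11 m^3
Step 3 — depth: d = V/A * 1000 = 1788.11/5990 * 1000 = 298.5 mm
Therefore the depth of water applied = 298.5 mm.


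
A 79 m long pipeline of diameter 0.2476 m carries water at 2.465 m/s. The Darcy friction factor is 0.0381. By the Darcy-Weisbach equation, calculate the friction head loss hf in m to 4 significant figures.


Approach: apply the Darcy-Weisbach equation, hf = f*(L/D)*(v^2/(2g)).
hf = 0.0381 * (79/0.2476) * (2.465^2 / (2*9.81))
hf = 3.765 m
Therefore the friction head loss hf = 3.765 m.


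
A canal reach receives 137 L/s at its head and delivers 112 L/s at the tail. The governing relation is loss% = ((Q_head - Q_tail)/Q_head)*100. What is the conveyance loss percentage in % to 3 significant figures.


loss = ((137 - 112)/137)*100 = 18.2 %
Therefore the conveyance loss percentage = 18.2 %.


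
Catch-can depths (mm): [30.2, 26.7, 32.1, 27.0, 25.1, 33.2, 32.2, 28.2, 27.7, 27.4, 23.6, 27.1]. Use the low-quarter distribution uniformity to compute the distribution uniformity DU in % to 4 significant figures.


Approach: apply the low-quarter distribution uniformity, DU = (mean of lowest quarter of readings / overall mean)*100.
sorted lowest 3 of 12: [23.6, 25.1, 26.7] -> mean = 25.1333 mm
overall mean = 28.3750 mm
DU = (25.1333/28.3750)*100 = 88.58 %
Therefore the distribution uniformity DU = 88.58 %.


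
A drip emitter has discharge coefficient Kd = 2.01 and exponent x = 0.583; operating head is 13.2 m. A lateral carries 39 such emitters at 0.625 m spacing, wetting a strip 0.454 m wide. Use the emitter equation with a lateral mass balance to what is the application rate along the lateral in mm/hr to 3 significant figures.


Approach: apply the emitter equation with a lateral mass balance, q = Kd*h^x; Q = n*q; rate = Q/(n*spacing*width).
Step 1 — single emitter flow (q = Kd*h^x):
  q = 2.01 * 13.2^0.583 = 9.0467 L/hr
Step 2 — total lateral flow: Q = 39 * 9.0467 = 352.82 L/hr
Step 3 — wetted area: A = 39 * 0.625 * 0.454 = 11.066 m^2
Step 4 — application rate: Q/A = 352.82/11.066 = 31.9 mm/hr
Therefore the application rate along the lateral = 31.9 mm/hr.


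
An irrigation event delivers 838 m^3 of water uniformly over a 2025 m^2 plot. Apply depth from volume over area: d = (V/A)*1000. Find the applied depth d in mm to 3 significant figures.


d = (838 / 2025) * 1000 = 414 mm
Therefore the applied depth d = 414 mm.


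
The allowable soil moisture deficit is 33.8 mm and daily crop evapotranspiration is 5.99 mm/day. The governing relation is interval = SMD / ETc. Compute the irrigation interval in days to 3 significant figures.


interval = 33.8 / 5.99 = 5.64 days
Therefore the irrigation interval = 5.64 days.


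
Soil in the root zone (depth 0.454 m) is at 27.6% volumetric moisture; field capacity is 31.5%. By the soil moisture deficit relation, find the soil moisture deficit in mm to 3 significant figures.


Approach: apply the soil moisture deficit relation, SMD = (FC - theta)/100 * depth * 1000.
SMD = (31.5 - 27.6)/100 * 0.454 * 1000 = 17.7 mm
Therefore the soil moisture deficit = 17.7 mm.


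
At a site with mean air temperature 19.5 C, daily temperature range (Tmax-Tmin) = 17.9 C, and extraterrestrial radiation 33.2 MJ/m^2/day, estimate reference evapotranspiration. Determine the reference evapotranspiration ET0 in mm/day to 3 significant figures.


Approach: apply the Hargreaves-Samani method, ET0 = 0.0023*(Tmean+17.8)*sqrt(Tmax-Tmin)*0.408*Ra.
ET0 = 0.0023*(19.5+17.8)*sqrt(17.9)*0.408*33.2 = 4.92 mm/day
Therefore the reference evapotranspiration ET0 = 4.92 mm/day.


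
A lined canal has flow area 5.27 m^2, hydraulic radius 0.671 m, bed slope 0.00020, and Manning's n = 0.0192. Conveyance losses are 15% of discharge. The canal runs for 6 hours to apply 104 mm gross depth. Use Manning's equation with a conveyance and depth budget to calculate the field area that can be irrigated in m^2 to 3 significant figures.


Approach: apply Manning's equation with a conveyance and depth budget, Q = (1/n)*A*R^(2/3)*S^(1/2); Q_field = Q*(1-loss); Area = Q_field*t/(d/1000).
Step 1 — canal discharge (Manning's equation):
  Q = (1/0.0192) * 5.27 * 0.671^(2/3) * 0.00020^(1/2) = 2.9751 m^3/s
Step 2 — delivered flow: Q_field = 2.9751*(1 - 15/100) = 2.5289 m^3/s
Step 3 — volume delivered: V = 2.5289 * 6*3600 = 54623 m^3
Step 4 — area served: A = V / (depth/1000) = 54623 / 0.104 = 525000 m^2
Therefore the field area that can be irrigated = 525000 m^2.


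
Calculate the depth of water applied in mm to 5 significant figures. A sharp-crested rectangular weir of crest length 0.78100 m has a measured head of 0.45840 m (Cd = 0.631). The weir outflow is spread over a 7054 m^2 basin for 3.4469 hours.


Approach: apply the rectangular weir equation with a volume-to-depth conversion, Q = (2/3)*Cd*L*sqrt(2g)*H^1.5; d = Q*t/A * 1000.
Step 1 — weir discharge:
  Q = (2/3)*0.631*0.78100*sqrt(2*9.81)*0.45840^1.5 = 0.4516537 m^3/s
Step 2 — volume: V = 0.4516537 * 3.4469*3600 = 5604.498 m^3
Step 3 — depth: d = V/A * 1000 = 5604.498/7054 * 1000 = 794.51 mm
Therefore the depth of water applied = 794.51 mm.


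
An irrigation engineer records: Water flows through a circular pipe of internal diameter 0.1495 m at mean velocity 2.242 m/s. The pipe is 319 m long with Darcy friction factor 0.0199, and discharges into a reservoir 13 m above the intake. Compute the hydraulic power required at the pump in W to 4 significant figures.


Approach: apply continuity + Darcy-Weisbach + hydraulic power, Q = A*v; hf = f*(L/D)*(v^2/(2g)); H = static + hf; P = rho*g*Q*H.
Step 1 — flow rate (continuity, Q = A*v):
  A = pi*(0.1495/2)^2 = 0.0175538 m^2
  Q = 0.0175538 * 2.242 = 0.0393557 m^3/s
Step 2 — friction head loss (Darcy-Weisbach):
  hf = 0.0199 * (319/0.1495) * (2.242^2 / (2*9.81))
  hf = 10.8786 m
Step 3 — total head: H = 13 + 10.8786 = 23.8786 m
Step 4 — hydraulic power (P = rho*g*Q*H):
  P = 1000 * 9.81 * 0.0393557 * 23.8786 = 9219 W
Therefore the hydraulic power required at the pump = 9219 W.


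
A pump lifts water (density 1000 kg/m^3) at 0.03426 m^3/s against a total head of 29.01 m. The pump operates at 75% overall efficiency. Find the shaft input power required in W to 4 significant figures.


Approach: apply hydraulic power then efficiency conversion, P = rho*g*Q*H; P_in = P/eta.
Step 1 — hydraulic power (P = rho*g*Q*H):
  P = 1000 * 9.81 * 0.03426 * 29.01 = 9749.99 W
Step 2 — input power: P_in = P/eta = 9749.99 / 0.75 = 13000 W
Therefore the shaft input power required = 13000 W.


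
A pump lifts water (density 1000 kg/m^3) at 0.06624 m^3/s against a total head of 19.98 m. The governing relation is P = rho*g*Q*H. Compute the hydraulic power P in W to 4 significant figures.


P = 1000 * 9.81 * 0.06624 * 19.98 = 12980 W
Therefore the hydraulic power P = 12980 W.


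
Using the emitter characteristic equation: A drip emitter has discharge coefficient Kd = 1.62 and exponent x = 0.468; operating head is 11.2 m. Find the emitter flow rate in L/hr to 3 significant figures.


Approach: apply the emitter characteristic equation, q = Kd * h^x.
q = 1.62 * 11.2^0.468 = 5.02 L/hr
Therefore the emitter flow rate = 5.02 L/hr.


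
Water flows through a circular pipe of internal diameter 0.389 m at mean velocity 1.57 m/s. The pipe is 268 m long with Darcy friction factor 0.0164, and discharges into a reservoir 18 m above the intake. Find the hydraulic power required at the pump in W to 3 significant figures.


Approach: apply continuity + Darcy-Weisbach + hydraulic power, Q = A*v; hf = f*(L/D)*(v^2/(2g)); H = static + hf; P = rho*g*Q*H.
Step 1 — flow rate (continuity, Q = A*v):
  A = pi*(0.389/2)^2 = 0.11885 m^2
  Q = 0.11885 * 1.57 = 0.18659 m^3/s
Step 2 — friction head loss (Darcy-Weisbach):
  hf = 0.0164 * (268/0.389) * (1.57^2 / (2*9.81))
  hf = 1.4195 m
Step 3 — total head: H = 18 + 1.4195 = 19.419 m
Step 4 — hydraulic power (P = rho*g*Q*H):
  P = 1000 * 9.81 * 0.18659 * 19.419 = 35500 W
Therefore the hydraulic power required at the pump = 35500 W.


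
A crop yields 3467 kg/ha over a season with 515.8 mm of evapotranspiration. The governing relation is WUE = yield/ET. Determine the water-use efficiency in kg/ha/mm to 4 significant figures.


WUE = 3467 / 515.8 = 6.722 kg/ha/mm
Therefore the water-use efficiency = 6.722 kg/ha/mm.


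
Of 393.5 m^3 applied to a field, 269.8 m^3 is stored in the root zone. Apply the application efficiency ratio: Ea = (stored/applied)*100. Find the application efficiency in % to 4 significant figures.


Ea = (269.8/393.5)*100 = 68.56 %
Therefore the application efficiency = 68.56 %.


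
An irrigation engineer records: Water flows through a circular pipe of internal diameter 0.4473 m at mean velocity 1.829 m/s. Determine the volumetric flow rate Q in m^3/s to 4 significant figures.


Approach: apply the continuity equation for pipe flow, Q = A * v with A = pi*(D/2)^2.
A = pi*(0.4473/2)^2 = 0.157140 m^2
Q = 0.157140 * 1.829 = 0.2874 m^3/s
Therefore the volumetric flow rate Q = 0.2874 m^3/s.


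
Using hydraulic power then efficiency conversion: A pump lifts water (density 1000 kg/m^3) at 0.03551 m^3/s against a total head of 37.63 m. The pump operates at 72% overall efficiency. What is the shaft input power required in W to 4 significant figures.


Approach: apply hydraulic power then efficiency conversion, P = rho*g*Q*H; P_in = P/eta.
Step 1 — hydraulic power (P = rho*g*Q*H):
  P = 1000 * 9.81 * 0.03551 * 37.63 = 13108.5 W
Step 2 — input power: P_in = P/eta = 13108.5 / 0.72 = 18210 W
Therefore the shaft input power required = 18210 W.


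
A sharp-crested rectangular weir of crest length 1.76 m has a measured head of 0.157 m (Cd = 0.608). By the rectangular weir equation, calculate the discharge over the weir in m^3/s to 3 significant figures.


Approach: apply the rectangular weir equation, Q = (2/3)*Cd*L*sqrt(2g)*H^1.5.
Q = (2/3)*0.608*1.76*sqrt(2*9.81)*0.157^1.5 = 0.197 m^3/s
Therefore the discharge over the weir = 0.197 m^3/s.


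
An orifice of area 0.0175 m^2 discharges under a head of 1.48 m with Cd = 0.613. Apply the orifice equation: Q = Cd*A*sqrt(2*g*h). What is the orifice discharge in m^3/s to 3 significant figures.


Q = 0.613 * 0.0175 * sqrt(2*9.81*1.48) = 0.0578 m^3/s
Therefore the orifice discharge = 0.0578 m^3/s.


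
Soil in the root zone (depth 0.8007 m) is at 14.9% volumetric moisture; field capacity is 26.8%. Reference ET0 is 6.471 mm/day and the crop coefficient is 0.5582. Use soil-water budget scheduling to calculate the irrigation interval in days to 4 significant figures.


Approach: apply soil-water budget scheduling, SMD = (FC-theta)/100*depth*1000; ETc = ET0*Kc; interval = SMD/ETc.
Step 1 — soil moisture deficit:
  SMD = (26.8 - 14.9)/100 * 0.8007 * 1000 = 95.2833 mm
Step 2 — daily crop ET (ETc = ET0*Kc):
  ETc = 6.471 * 0.5582 = 3.61211 mm/day
Step 3 — irrigation interval (SMD/ETc):
  interval = 95.2833 / 3.61211 = 26.38 days
Therefore the irrigation interval = 26.38 days.


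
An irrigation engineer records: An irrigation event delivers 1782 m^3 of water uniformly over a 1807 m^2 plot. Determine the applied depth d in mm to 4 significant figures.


Approach: apply depth from volume over area, d = (V/A)*1000.
d = (1782 / 1807) * 1000 = 986.2 mm
Therefore the applied depth d = 986.2 mm.


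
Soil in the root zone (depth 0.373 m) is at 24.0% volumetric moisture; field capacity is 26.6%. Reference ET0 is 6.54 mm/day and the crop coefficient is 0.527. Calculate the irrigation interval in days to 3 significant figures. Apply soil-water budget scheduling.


Approach: apply soil-water budget scheduling, SMD = (FC-theta)/100*depth*1000; ETc = ET0*Kc; interval = SMD/ETc.
Step 1 — soil moisture deficit:
  SMD = (26.6 - 24.0)/100 * 0.373 * 1000 = 9.6980 mm
Step 2 — daily crop ET (ETc = ET0*Kc):
  ETc = 6.54 * 0.527 = 3.4466 mm/day
Step 3 — irrigation interval (SMD/ETc):
  interval = 9.6980 / 3.4466 = 2.81 days
Therefore the irrigation interval = 2.81 days.


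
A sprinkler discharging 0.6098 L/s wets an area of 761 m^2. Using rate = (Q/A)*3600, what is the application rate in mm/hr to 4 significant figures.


rate = (0.6098 / 761) * 3600 = 2.885 mm/hr
Therefore the application rate = 2.885 mm/hr.


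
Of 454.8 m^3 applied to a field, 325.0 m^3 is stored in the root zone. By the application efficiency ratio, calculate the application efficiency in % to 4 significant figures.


Approach: apply the application efficiency ratio, Ea = (stored/applied)*100.
Ea = (325.0/454.8)*100 = 71.46 %
Therefore the application efficiency = 71.46 %.


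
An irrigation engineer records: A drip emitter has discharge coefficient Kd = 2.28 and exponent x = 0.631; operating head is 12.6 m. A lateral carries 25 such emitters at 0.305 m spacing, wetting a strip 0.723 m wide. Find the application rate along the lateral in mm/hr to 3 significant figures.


Approach: apply the emitter equation with a lateral mass balance, q = Kd*h^x; Q = n*q; rate = Q/(n*spacing*width).
Step 1 — single emitter flow (q = Kd*h^x):
  q = 2.28 * 12.6^0.631 = 11.279 L/hr
Step 2 — total lateral flow: Q = 25 * 11.279 = 281.97 L/hr
Step 3 — wetted area: A = 25 * 0.305 * 0.723 = 5.5129 m^2
Step 4 — application rate: Q/A = 281.97/5.5129 = 51.1 mm/hr
Therefore the application rate along the lateral = 51.1 mm/hr.


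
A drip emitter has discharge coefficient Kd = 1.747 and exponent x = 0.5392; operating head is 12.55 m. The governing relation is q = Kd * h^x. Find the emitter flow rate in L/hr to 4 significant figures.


q = 1.747 * 12.55^0.5392 = 6.834 L/hr
Therefore the emitter flow rate = 6.834 L/hr.


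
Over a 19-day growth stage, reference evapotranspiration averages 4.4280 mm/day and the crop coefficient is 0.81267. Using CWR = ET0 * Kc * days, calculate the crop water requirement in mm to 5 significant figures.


CWR = 4.4280 * 0.81267 * 19 = 68.372 mm
Therefore the crop water requirement = 68.372 mm.


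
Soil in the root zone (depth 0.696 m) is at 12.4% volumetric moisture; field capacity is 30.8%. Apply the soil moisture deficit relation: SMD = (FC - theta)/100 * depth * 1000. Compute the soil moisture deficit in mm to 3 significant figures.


SMD = (30.8 - 12.4)/100 * 0.696 * 1000 = 128 mm
Therefore the soil moisture deficit = 128 mm.


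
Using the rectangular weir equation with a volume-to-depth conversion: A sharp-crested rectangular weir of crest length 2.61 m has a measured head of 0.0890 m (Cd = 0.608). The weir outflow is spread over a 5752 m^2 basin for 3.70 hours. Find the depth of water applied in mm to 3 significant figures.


Approach: apply the rectangular weir equation with a volume-to-depth conversion, Q = (2/3)*Cd*L*sqrt(2g)*H^1.5; d = Q*t/A * 1000.
Step 1 — weir discharge:
  Q = (2/3)*0.608*2.61*sqrt(2*9.81)*0.0890^1.5 = 0.12442 m^3/s
Step 2 — volume: V = 0.12442 * 3.70*3600 = 1657.3 m^3
Step 3 — depth: d = V/A * 1000 = 1657.3/5752 * 1000 = 288 mm
Therefore the depth of water applied = 288 mm.


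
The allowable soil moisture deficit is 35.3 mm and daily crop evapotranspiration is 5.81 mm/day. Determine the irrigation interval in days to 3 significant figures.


Approach: apply the irrigation interval relation, interval = SMD / ETc.
interval = 35.3 / 5.81 = 6.08 days
Therefore the irrigation interval = 6.08 days.


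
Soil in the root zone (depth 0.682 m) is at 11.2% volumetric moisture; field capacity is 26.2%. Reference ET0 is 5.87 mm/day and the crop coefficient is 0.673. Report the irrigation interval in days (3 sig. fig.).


Approach: apply soil-water budget scheduling, SMD = (FC-theta)/100*depth*1000; ETc = ET0*Kc; interval = SMD/ETc.
Step 1 — soil moisture deficit:
  SMD = (26.2 - 11.2)/100 * 0.682 * 1000 = 102.30 mm
Step 2 — daily crop ET (ETc = ET0*Kc):
  ETc = 5.87 * 0.673 = 3.9505 mm/day
Step 3 — irrigation interval (SMD/ETc):
  interval = 102.30 / 3.9505 = 25.9 days
Therefore the irrigation interval = 25.9 days.


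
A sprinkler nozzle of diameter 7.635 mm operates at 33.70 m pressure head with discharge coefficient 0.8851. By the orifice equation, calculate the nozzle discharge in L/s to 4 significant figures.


Approach: apply the orifice equation, Q = Cd*A*sqrt(2*g*h), A = pi*(d/2)^2.
A = pi*(7.635e-3/2)^2 = 4.57834e-05 m^2
Q = 0.8851 * 4.57834e-05 * sqrt(2*9.81*33.70) * 1000 = 1.042 L/s
Therefore the nozzle discharge = 1.042 L/s.


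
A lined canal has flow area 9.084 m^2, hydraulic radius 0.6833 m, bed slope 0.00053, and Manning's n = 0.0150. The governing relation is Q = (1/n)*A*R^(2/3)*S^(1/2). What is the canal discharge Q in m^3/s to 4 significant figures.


Q = (1/0.0150) * 9.084 * 0.6833^(2/3) * 0.00053^(1/2) = 10.82 m^3/s
Therefore the canal discharge Q = 10.82 m^3/s.


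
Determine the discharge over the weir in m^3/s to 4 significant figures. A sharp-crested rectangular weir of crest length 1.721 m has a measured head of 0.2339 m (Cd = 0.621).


Approach: apply the rectangular weir equation, Q = (2/3)*Cd*L*sqrt(2g)*H^1.5.
Q = (2/3)*0.621*1.721*sqrt(2*9.81)*0.2339^1.5 = 0.3570 m^3/s
Therefore the discharge over the weir = 0.3570 m^3/s.


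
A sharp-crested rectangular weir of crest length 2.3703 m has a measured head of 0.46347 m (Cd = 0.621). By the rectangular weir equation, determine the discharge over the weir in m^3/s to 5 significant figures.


Approach: apply the rectangular weir equation, Q = (2/3)*Cd*L*sqrt(2g)*H^1.5.
Q = (2/3)*0.621*2.3703*sqrt(2*9.81)*0.46347^1.5 = 1.3715 m^3/s
Therefore the discharge over the weir = 1.3715 m^3/s.


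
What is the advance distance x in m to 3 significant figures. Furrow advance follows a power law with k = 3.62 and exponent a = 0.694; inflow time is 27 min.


Approach: apply the power-law advance function, x = k*t^a.
x = 3.62 * 27^0.694 = 35.7 m
Therefore the advance distance x = 35.7 m.


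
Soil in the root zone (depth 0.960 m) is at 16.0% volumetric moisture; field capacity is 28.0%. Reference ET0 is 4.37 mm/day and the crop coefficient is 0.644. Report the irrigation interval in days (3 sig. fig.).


Approach: apply soil-water budget scheduling, SMD = (FC-theta)/100*depth*1000; ETc = ET0*Kc; interval = SMD/ETc.
Step 1 — soil moisture deficit:
  SMD = (28.0 - 16.0)/100 * 0.960 * 1000 = 115.20 mm
Step 2 — daily crop ET (ETc = ET0*Kc):
  ETc = 4.37 * 0.644 = 2.8143 mm/day
Step 3 — irrigation interval (SMD/ETc):
  interval = 115.20 / 2.8143 = 40.9 days
Therefore the irrigation interval = 40.9 days.


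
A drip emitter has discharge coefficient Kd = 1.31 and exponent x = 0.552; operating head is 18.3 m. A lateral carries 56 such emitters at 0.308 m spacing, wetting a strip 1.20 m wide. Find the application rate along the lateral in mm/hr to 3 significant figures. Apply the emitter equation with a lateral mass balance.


Approach: apply the emitter equation with a lateral mass balance, q = Kd*h^x; Q = n*q; rate = Q/(n*spacing*width).
Step 1 — single emitter flow (q = Kd*h^x):
  q = 1.31 * 18.3^0.552 = 6.5184 L/hr
Step 2 — total lateral flow: Q = 56 * 6.5184 = 365.03 L/hr
Step 3 — wetted area: A = 56 * 0.308 * 1.20 = 20.698 m^2
Step 4 — application rate: Q/A = 365.03/20.698 = 17.6 mm/hr
Therefore the application rate along the lateral = 17.6 mm/hr.


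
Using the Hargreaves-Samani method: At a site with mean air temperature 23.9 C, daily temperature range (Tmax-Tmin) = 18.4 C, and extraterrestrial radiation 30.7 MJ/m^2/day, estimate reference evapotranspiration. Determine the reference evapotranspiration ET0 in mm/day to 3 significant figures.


Approach: apply the Hargreaves-Samani method, ET0 = 0.0023*(Tmean+17.8)*sqrt(Tmax-Tmin)*0.408*Ra.
ET0 = 0.0023*(23.9+17.8)*sqrt(18.4)*0.408*30.7 = 5.15 mm/day
Therefore the reference evapotranspiration ET0 = 5.15 mm/day.


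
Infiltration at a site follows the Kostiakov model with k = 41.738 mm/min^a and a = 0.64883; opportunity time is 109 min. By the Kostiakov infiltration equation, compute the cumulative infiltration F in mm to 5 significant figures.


Approach: apply the Kostiakov infiltration equation, F = k*t^a.
F = 41.738 * 109^0.64883 = 875.94 mm
Therefore the cumulative infiltration F = 875.94 mm.


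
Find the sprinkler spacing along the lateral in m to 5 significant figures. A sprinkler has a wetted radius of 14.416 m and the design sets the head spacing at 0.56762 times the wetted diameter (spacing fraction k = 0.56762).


Approach: apply the sprinkler spacing rule (spacing as a fraction of wetted diameter), S = k*(2*R).
S = 0.56762 * (2 * 14.416) = 16.366 m
Therefore the sprinkler spacing along the lateral = 16.366 m.


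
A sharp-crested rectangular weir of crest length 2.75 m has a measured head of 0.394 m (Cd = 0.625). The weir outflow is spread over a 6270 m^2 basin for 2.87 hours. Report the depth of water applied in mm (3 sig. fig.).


Approach: apply the rectangular weir equation with a volume-to-depth conversion, Q = (2/3)*Cd*L*sqrt(2g)*H^1.5; d = Q*t/A * 1000.
Step 1 — weir discharge:
  Q = (2/3)*0.625*2.75*sqrt(2*9.81)*0.394^1.5 = 1.2552 m^3/s
Step 2 — volume: V = 1.2552 * 2.87*3600 = 12969 m^3
Step 3 — depth: d = V/A * 1000 = 12969/6270 * 1000 = 2070 mm
Therefore the depth of water applied = 2070 mm.


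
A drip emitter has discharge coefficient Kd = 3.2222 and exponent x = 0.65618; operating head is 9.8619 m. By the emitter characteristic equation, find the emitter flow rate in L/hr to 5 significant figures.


Approach: apply the emitter characteristic equation, q = Kd * h^x.
q = 3.2222 * 9.8619^0.65618 = 14.467 L/hr
Therefore the emitter flow rate = 14.467 L/hr.


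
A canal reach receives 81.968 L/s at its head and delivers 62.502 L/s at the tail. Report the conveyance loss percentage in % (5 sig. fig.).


Approach: apply the conveyance loss ratio, loss% = ((Q_head - Q_tail)/Q_head)*100.
loss = ((81.968 - 62.502)/81.968)*100 = 23.748 %
Therefore the conveyance loss percentage = 23.748 %.


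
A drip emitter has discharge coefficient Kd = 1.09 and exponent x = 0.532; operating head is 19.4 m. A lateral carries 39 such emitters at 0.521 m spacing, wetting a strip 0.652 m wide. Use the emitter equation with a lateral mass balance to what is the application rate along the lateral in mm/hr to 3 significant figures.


Approach: apply the emitter equation with a lateral mass balance, q = Kd*h^x; Q = n*q; rate = Q/(n*spacing*width).
Step 1 — single emitter flow (q = Kd*h^x):
  q = 1.09 * 19.4^0.532 = 5.2788 L/hr
Step 2 — total lateral flow: Q = 39 * 5.2788 = 205.87 L/hr
Step 3 — wetted area: A = 39 * 0.521 * 0.652 = 13.248 m^2
Step 4 — application rate: Q/A = 205.87/13.248 = 15.5 mm/hr
Therefore the application rate along the lateral = 15.5 mm/hr.
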